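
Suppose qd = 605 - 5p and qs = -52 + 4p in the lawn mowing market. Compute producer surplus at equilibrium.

Producer surplus = 7200

Equilibrium: 605 - 5p = -52 + 4p gives p* = 73, q* = 240.
Supply starts at p = 13 (where qs = 0).
PS = ½(73 − 13)(240) = 7200.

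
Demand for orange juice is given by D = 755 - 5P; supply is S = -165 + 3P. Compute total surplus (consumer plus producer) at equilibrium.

Total surplus = 8640

Equilibrium: 755 - 5P = -165 + 3P gives P* = 115, Q* = 180.
Demand choke price: P = 151; supply starts at P = 55.
CS = ½(151 − 115)(180) = 3240; PS = ½(115 − 55)(180) = 5400.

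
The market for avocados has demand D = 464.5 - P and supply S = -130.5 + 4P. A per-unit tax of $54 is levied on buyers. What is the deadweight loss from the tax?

Deadweight loss = 1166.4

Pre-tax equilibrium: P* = 119, Q* = 345.5.
Tax on buyers shifts demand to D = 464.5 − 1(P + 54) = 410.5 - P.
410.5 - P = -130.5 + 4P gives seller price Ps = 108.2; buyers pay Pb = 108.2 + 54 = 162.2.
New quantity: Q = 464.5 − 1(162.2) = 302.3.
DWL = ½ × 54 × (345.5 − 302.3) = 1166.4.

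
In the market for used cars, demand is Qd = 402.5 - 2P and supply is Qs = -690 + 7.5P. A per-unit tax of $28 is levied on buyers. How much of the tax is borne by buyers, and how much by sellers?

Pre-tax equilibrium: P* = 115, Q* = 172.5.
Tax on buyers shifts demand to Qd = 402.5 − 2(P + 28) = 346.5 - 2P.
346.5 - 2P = -690 + 7.5P gives seller price Ps = 2073/19; buyers pay Pb = 2073/19 + 28 = 2605/19.
New quantity: Q = 402.5 − 2(2605/19) = 4875/38.
Buyer burden = 2605/19 − 115 = 420/19; seller burden = 115 − 2073/19 = 112/19.

Buyers bear 420/19, sellers bear 112/19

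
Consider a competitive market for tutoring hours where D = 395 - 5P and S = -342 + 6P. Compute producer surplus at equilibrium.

Producer surplus = 300

Equilibrium: 395 - 5P = -342 + 6P gives P* = 67, Q* = 60.
Supply starts at P = 57 (where S = 0).
PS = ½(67 − 57)(60) = 300.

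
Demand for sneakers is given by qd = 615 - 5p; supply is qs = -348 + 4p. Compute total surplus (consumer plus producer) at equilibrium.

Total surplus = 1440

Equilibrium: 615 - 5p = -348 + 4p gives p* = 107, q* = 80.
Demand choke price: p = 123; supply starts at p = 87.
CS = ½(123 − 107)(80) = 640; PS = ½(107 − 87)(80) = 800.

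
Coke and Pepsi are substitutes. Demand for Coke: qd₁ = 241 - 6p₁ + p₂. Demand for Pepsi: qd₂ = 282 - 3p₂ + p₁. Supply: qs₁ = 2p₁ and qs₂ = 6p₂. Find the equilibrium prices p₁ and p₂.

Market 1: 241 - 6p₁ + p₂ = 2p₁ → 8p₁ - p₂ = 241.
Market 2: 9p₂ - p₁ = 282.
Eliminating p₂: 9×(1) + 1×(2) gives 71p₁ = 2451, so p₁ = 2451/71.
Back-substitute into (2): p₂ = (282 + 1×2451/71) / 9 = 2497/71.

p₁ = 2451/71, p₂ = 2497/71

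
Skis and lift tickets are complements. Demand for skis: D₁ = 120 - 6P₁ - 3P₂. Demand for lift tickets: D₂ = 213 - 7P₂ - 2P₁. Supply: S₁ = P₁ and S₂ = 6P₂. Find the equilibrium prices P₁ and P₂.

P₁ = 921/85, P₂ = 1251/85

Market 1: 120 - 6P₁ - 3P₂ = P₁ → 7P₁ + 3P₂ = 120.
Market 2: 13P₂ + 2P₁ = 213.
Eliminating P₂: 13×(1) − 3×(2) gives 85P₁ = 921, so P₁ = 921/85.
Back-substitute into (2): P₂ = (213 − 2×921/85) / 13 = 1251/85.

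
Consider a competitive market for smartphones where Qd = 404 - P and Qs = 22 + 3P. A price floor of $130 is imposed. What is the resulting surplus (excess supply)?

Equilibrium price would be P* = 95.5, so the floor at 130 binds.
At P = 130: Qd = 274, Qs = 412.
Surplus = 412 − 274 = 138.

Surplus = 138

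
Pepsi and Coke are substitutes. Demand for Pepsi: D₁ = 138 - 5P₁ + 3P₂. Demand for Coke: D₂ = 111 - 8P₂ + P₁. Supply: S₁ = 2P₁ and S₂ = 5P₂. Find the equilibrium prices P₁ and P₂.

Market 1: 138 - 5P₁ + 3P₂ = 2P₁ → 7P₁ - 3P₂ = 138.
Market 2: 13P₂ - P₁ = 111.
Eliminating P₂: 13×(1) + 3×(2) gives 88P₁ = 2127, so P₁ = 2127/88.
Back-substitute into (2): P₂ = (111 + 1×2127/88) / 13 = 915/88.

P₁ = 2127/88, P₂ = 915/88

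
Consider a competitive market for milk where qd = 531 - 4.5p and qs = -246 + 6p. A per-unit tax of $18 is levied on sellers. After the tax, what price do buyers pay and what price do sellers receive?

Buyers pay 590/7, sellers receive 464/7

Pre-tax equilibrium: p* = 74, q* = 198.
Tax on sellers shifts supply to qs = -246 + 6(p − 18) = -354 + 6p.
531 - 4.5p = -354 + 6p gives buyer price pb = 590/7; sellers receive ps = 590/7 − 18 = 464/7.
New quantity: q = 531 − 4.5(590/7) = 1062/7.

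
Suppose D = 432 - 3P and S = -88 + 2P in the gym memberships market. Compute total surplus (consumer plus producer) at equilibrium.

Total surplus = 6000

Equilibrium: 432 - 3P = -88 + 2P gives P* = 104, Q* = 120.
Demand choke price: P = 144; supply starts at P = 44.
CS = ½(144 − 104)(120) = 2400; PS = ½(104 − 44)(120) = 3600.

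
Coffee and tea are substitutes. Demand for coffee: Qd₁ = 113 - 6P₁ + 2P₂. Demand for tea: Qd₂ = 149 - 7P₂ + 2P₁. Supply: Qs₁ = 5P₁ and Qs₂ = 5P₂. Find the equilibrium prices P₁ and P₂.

P₁ = 12.921875, P₂ = 14.5703125

Market 1: 113 - 6P₁ + 2P₂ = 5P₁ → 11P₁ - 2P₂ = 113.
Market 2: 12P₂ - 2P₁ = 149.
Eliminating P₂: 12×(1) + 2×(2) gives 128P₁ = 1654, so P₁ = 12.921875.
Back-substitute into (2): P₂ = (149 + 2×12.921875) / 12 = 14.5703125.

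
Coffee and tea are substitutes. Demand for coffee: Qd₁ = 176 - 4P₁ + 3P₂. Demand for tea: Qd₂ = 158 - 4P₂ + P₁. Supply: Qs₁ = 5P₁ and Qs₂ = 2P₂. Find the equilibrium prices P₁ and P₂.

Market 1: 176 - 4P₁ + 3P₂ = 5P₁ → 9P₁ - 3P₂ = 176.
Market 2: 6P₂ - P₁ = 158.
Eliminating P₂: 6×(1) + 3×(2) gives 51P₁ = 1530, so P₁ = 30.
Back-substitute into (2): P₂ = (158 + 1×30) / 6 = 94/3.

P₁ = 30, P₂ = 94/3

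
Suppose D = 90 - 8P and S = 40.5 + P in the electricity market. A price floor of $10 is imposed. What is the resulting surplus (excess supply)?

Equilibrium price would be P* = 5.5, so the floor at 10 binds.
At P = 10: D = 10, S = 50.5.
Surplus = 50.5 − 10 = 40.5.

Surplus = 40.5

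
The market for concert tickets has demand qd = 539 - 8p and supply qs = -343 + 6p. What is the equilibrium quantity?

q* = 35

Set qd = qs: 539 - 8p = -343 + 6p.
882 = 14p, so p* = 63.
q* = 539 − 8(63) = 35.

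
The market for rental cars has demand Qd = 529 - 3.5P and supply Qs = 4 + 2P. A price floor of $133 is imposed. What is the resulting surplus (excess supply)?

Surplus = 206.5

Equilibrium price would be P* = 1050/11, so the floor at 133 binds.
At P = 133: Qd = 63.5, Qs = 270.
Surplus = 270 − 63.5 = 206.5.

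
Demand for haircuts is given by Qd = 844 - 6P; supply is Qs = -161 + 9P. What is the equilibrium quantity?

Q* = 442

Set Qd = Qs: 844 - 6P = -161 + 9P.
1005 = 15P, so P* = 67.
Q* = 844 − 6(67) = 442.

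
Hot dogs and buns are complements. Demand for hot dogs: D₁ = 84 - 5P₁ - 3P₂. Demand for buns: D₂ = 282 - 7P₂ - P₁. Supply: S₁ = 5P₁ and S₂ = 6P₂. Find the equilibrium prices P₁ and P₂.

Market 1: 84 - 5P₁ - 3P₂ = 5P₁ → 10P₁ + 3P₂ = 84.
Market 2: 13P₂ + P₁ = 282.
Eliminating P₂: 13×(1) − 3×(2) gives 127P₁ = 246, so P₁ = 246/127.
Back-substitute into (2): P₂ = (282 − 1×246/127) / 13 = 2736/127.

P₁ = 246/127, P₂ = 2736/127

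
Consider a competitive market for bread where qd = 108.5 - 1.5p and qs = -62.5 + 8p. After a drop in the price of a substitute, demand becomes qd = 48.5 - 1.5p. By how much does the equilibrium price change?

Original equilibrium: p* = 18, q* = 81.5.
New equilibrium: 48.5 - 1.5p = -62.5 + 8p, so 111 = 9.5p and p' = 222/19; q' = 48.5 − 1.5(222/19) = 1177/38.
Change in price: 222/19 − 18 = -120/19.

Δp = -120/19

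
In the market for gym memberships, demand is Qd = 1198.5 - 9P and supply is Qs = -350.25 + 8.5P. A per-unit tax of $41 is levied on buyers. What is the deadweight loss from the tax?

Pre-tax equilibrium: P* = 88.5, Q* = 402.
Tax on buyers shifts demand to Qd = 1198.5 − 9(P + 41) = 829.5 - 9P.
829.5 - 9P = -350.25 + 8.5P gives seller price Ps = 4719/70; buyers pay Pb = 4719/70 + 41 = 7589/70.
New quantity: Q = 1198.5 − 9(7589/70) = 7797/35.
DWL = ½ × 41 × (402 − 7797/35) = 257193/70.

Deadweight loss = 257193/70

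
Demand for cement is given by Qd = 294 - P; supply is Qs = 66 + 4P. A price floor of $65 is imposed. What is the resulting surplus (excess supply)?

Equilibrium price would be P* = 45.6, so the floor at 65 binds.
At P = 65: Qd = 229, Qs = 326.
Surplus = 326 − 229 = 97.

Surplus = 97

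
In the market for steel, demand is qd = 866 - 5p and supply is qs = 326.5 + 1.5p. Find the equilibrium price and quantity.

p* = 83, q* = 451

Set qd = qs: 866 - 5p = 326.5 + 1.5p.
539.5 = 6.5p, so p* = 83.
q* = 866 − 5(83) = 451.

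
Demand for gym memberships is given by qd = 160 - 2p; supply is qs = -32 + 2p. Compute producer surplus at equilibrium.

Producer surplus = 1024

Equilibrium: 160 - 2p = -32 + 2p gives p* = 48, q* = 64.
Supply starts at p = 16 (where qs = 0).
PS = ½(48 − 16)(64) = 1024.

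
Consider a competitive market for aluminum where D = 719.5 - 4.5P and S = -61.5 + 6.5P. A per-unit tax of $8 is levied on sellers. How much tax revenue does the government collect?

Tax revenue = 33328/11

Pre-tax equilibrium: P* = 71, Q* = 400.
Tax on sellers shifts supply to S = -61.5 + 6.5(P − 8) = -113.5 + 6.5P.
719.5 - 4.5P = -113.5 + 6.5P gives buyer price Pb = 833/11; sellers receive Ps = 833/11 − 8 = 745/11.
New quantity: Q = 719.5 − 4.5(833/11) = 4166/11.
Revenue = 8 × 4166/11 = 33328/11.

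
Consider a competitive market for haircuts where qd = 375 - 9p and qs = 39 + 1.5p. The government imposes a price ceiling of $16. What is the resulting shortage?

Equilibrium price would be p* = 32, so the ceiling at 16 binds.
At p = 16: qd = 375 − 9(16) = 231, qs = 39 + 1.5(16) = 63.
Shortage = 231 − 63 = 168.

Shortage = 168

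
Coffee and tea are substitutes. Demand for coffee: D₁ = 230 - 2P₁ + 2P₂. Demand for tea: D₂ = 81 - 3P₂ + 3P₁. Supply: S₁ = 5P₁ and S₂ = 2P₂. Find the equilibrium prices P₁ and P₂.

P₁ = 1312/29, P₂ = 1257/29

Market 1: 230 - 2P₁ + 2P₂ = 5P₁ → 7P₁ - 2P₂ = 230.
Market 2: 5P₂ - 3P₁ = 81.
Eliminating P₂: 5×(1) + 2×(2) gives 29P₁ = 1312, so P₁ = 1312/29.
Back-substitute into (2): P₂ = (81 + 3×1312/29) / 5 = 1257/29.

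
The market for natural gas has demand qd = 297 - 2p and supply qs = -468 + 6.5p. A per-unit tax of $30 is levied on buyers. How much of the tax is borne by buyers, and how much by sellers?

Buyers bear 390/17, sellers bear 120/17

Pre-tax equilibrium: p* = 90, q* = 117.
Tax on buyers shifts demand to qd = 297 − 2(p + 30) = 237 - 2p.
237 - 2p = -468 + 6.5p gives seller price ps = 1410/17; buyers pay pb = 1410/17 + 30 = 1920/17.
New quantity: q = 297 − 2(1920/17) = 1209/17.
Buyer burden = 1920/17 − 90 = 390/17; seller burden = 90 − 1410/17 = 120/17.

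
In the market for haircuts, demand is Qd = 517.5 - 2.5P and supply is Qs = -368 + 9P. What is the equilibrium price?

P* = 77

Set Qd = Qs: 517.5 - 2.5P = -368 + 9P.
885.5 = 11.5P, so P* = 77.
Q* = 517.5 − 2.5(77) = 325.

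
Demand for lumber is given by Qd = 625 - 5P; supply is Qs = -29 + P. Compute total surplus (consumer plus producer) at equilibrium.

Total surplus = 3840

Equilibrium: 625 - 5P = -29 + P gives P* = 109, Q* = 80.
Demand choke price: P = 125; supply starts at P = 29.
CS = ½(125 − 109)(80) = 640; PS = ½(109 − 29)(80) = 3200.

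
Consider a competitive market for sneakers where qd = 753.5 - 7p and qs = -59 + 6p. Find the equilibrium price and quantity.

Set qd = qs: 753.5 - 7p = -59 + 6p.
812.5 = 13p, so p* = 62.5.
q* = 753.5 − 7(62.5) = 316.

p* = 62.5, q* = 316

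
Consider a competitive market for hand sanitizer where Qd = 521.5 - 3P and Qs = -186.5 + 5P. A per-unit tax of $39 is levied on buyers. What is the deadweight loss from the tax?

Deadweight loss = 1425.9375

Pre-tax equilibrium: P* = 88.5, Q* = 256.
Tax on buyers shifts demand to Qd = 521.5 − 3(P + 39) = 404.5 - 3P.
404.5 - 3P = -186.5 + 5P gives seller price Ps = 73.875; buyers pay Pb = 73.875 + 39 = 112.875.
New quantity: Q = 521.5 − 3(112.875) = 182.875.
DWL = ½ × 39 × (256 − 182.875) = 1425.9375.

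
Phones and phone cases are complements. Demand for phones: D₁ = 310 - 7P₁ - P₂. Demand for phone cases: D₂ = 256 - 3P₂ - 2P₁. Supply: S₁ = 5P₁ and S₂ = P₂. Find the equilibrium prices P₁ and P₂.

Market 1: 310 - 7P₁ - P₂ = 5P₁ → 12P₁ + P₂ = 310.
Market 2: 4P₂ + 2P₁ = 256.
Eliminating P₂: 4×(1) − 1×(2) gives 46P₁ = 984, so P₁ = 492/23.
Back-substitute into (2): P₂ = (256 − 2×492/23) / 4 = 1226/23.

P₁ = 492/23, P₂ = 1226/23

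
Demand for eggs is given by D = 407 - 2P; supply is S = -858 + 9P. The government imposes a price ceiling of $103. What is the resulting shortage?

Equilibrium price would be P* = 115, so the ceiling at 103 binds.
At P = 103: D = 407 − 2(103) = 201, S = -858 + 9(103) = 69.
Shortage = 201 − 69 = 132.

Shortage = 132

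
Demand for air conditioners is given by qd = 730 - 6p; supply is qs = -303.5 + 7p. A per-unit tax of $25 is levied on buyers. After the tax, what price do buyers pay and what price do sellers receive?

Buyers pay 2417/26, sellers receive 1767/26

Pre-tax equilibrium: p* = 79.5, q* = 253.
Tax on buyers shifts demand to qd = 730 − 6(p + 25) = 580 - 6p.
580 - 6p = -303.5 + 7p gives seller price ps = 1767/26; buyers pay pb = 1767/26 + 25 = 2417/26.
New quantity: q = 730 − 6(2417/26) = 2239/13.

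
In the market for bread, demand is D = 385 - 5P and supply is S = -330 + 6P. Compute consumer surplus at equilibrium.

Equilibrium: 385 - 5P = -330 + 6P gives P* = 65, Q* = 60.
Demand choke price (D = 0): P = 77.
CS = ½(77 − 65)(60) = 360.

Consumer surplus = 360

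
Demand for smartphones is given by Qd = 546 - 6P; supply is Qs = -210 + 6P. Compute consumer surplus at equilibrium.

Consumer surplus = 2352

Equilibrium: 546 - 6P = -210 + 6P gives P* = 63, Q* = 168.
Demand choke price (Qd = 0): P = 91.
CS = ½(91 − 63)(168) = 2352.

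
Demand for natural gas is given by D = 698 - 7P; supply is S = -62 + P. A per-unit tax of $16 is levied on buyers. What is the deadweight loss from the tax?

Pre-tax equilibrium: P* = 95, Q* = 33.
Tax on buyers shifts demand to D = 698 − 7(P + 16) = 586 - 7P.
586 - 7P = -62 + P gives seller price Ps = 81; buyers pay Pb = 81 + 16 = 97.
New quantity: Q = 698 − 7(97) = 19.
DWL = ½ × 16 × (33 − 19) = 112.

Deadweight loss = 112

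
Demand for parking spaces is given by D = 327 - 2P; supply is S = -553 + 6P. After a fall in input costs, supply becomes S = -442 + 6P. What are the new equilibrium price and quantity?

Original equilibrium: P* = 110, Q* = 107.
New equilibrium: 327 - 2P = -442 + 6P, so 769 = 8P and P' = 96.125; Q' = 327 − 2(96.125) = 134.75.

P' = 96.125, Q' = 134.75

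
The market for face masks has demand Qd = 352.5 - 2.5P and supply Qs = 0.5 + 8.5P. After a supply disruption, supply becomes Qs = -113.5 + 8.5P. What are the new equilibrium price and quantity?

Original equilibrium: P* = 32, Q* = 272.5.
New equilibrium: 352.5 - 2.5P = -113.5 + 8.5P, so 466 = 11P and P' = 466/11; Q' = 352.5 − 2.5(466/11) = 5425/22.

P' = 466/11, Q' = 5425/22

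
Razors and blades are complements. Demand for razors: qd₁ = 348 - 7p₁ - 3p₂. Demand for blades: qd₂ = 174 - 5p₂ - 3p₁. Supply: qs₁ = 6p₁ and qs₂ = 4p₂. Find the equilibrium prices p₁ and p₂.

Market 1: 348 - 7p₁ - 3p₂ = 6p₁ → 13p₁ + 3p₂ = 348.
Market 2: 9p₂ + 3p₁ = 174.
Eliminating p₂: 9×(1) − 3×(2) gives 108p₁ = 2610, so p₁ = 145/6.
Back-substitute into (2): p₂ = (174 − 3×145/6) / 9 = 203/18.

p₁ = 145/6, p₂ = 203/18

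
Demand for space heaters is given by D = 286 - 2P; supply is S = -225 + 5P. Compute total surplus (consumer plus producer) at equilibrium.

Equilibrium: 286 - 2P = -225 + 5P gives P* = 73, Q* = 140.
Demand choke price: P = 143; supply starts at P = 45.
CS = ½(143 − 73)(140) = 4900; PS = ½(73 − 45)(140) = 1960.

Total surplus = 6860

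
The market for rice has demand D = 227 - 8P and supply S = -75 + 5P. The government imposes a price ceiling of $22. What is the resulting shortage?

Shortage = 16

Equilibrium price would be P* = 302/13, so the ceiling at 22 binds.
At P = 22: D = 227 − 8(22) = 51, S = -75 + 5(22) = 35.
Shortage = 51 − 35 = 16.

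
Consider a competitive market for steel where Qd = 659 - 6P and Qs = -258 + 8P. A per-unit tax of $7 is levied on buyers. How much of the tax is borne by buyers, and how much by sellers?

Buyers bear $4, sellers bear $3

Pre-tax equilibrium: P* = 65.5, Q* = 266.
Tax on buyers shifts demand to Qd = 659 − 6(P + 7) = 617 - 6P.
617 - 6P = -258 + 8P gives seller price Ps = 62.5; buyers pay Pb = 62.5 + 7 = 69.5.
New quantity: Q = 659 − 6(69.5) = 242.
Buyer burden = 69.5 − 65.5 = 4; seller burden = 65.5 − 62.5 = 3.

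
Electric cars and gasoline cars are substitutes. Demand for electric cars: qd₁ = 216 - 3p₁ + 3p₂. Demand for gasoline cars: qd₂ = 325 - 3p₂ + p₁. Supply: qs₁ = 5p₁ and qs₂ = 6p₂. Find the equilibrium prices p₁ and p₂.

p₁ = 973/23, p₂ = 2816/69

Market 1: 216 - 3p₁ + 3p₂ = 5p₁ → 8p₁ - 3p₂ = 216.
Market 2: 9p₂ - p₁ = 325.
Eliminating p₂: 9×(1) + 3×(2) gives 69p₁ = 2919, so p₁ = 973/23.
Back-substitute into (2): p₂ = (325 + 1×973/23) / 9 = 2816/69.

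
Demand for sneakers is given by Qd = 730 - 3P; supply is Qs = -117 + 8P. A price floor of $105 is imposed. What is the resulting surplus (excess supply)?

Equilibrium price would be P* = 77, so the floor at 105 binds.
At P = 105: Qd = 415, Qs = 723.
Surplus = 723 − 415 = 308.

Surplus = 308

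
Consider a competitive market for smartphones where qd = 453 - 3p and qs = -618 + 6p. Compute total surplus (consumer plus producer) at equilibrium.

Total surplus = 2304

Equilibrium: 453 - 3p = -618 + 6p gives p* = 119, q* = 96.
Demand choke price: p = 151; supply starts at p = 103.
CS = ½(151 − 119)(96) = 1536; PS = ½(119 − 103)(96) = 768.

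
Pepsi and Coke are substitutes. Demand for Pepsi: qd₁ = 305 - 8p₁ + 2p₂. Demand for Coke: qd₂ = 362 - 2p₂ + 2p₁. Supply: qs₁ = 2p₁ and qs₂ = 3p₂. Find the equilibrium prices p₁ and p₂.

p₁ = 2249/46, p₂ = 2115/23

Market 1: 305 - 8p₁ + 2p₂ = 2p₁ → 10p₁ - 2p₂ = 305.
Market 2: 5p₂ - 2p₁ = 362.
Eliminating p₂: 5×(1) + 2×(2) gives 46p₁ = 2249, so p₁ = 2249/46.
Back-substitute into (2): p₂ = (362 + 2×2249/46) / 5 = 2115/23.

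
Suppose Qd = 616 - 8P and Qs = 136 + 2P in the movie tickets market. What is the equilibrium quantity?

Set Qd = Qs: 616 - 8P = 136 + 2P.
480 = 10P, so P* = 48.
Q* = 616 − 8(48) = 232.

Q* = 232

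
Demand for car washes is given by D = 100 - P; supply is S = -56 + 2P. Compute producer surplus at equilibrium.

Producer surplus = 576

Equilibrium: 100 - P = -56 + 2P gives P* = 52, Q* = 48.
Supply starts at P = 28 (where S = 0).
PS = ½(52 − 28)(48) = 576.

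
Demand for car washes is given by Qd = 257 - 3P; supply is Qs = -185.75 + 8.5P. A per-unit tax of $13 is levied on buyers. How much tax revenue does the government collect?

Tax revenue = 67379/46

Pre-tax equilibrium: P* = 38.5, Q* = 141.5.
Tax on buyers shifts demand to Qd = 257 − 3(P + 13) = 218 - 3P.
218 - 3P = -185.75 + 8.5P gives seller price Ps = 1615/46; buyers pay Pb = 1615/46 + 13 = 2213/46.
New quantity: Q = 257 − 3(2213/46) = 5183/46.
Revenue = 13 × 5183/46 = 67379/46.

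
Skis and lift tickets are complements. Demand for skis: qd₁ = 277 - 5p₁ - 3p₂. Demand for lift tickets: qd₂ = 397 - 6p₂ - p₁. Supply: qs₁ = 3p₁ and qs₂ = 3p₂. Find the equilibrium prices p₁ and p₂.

Market 1: 277 - 5p₁ - 3p₂ = 3p₁ → 8p₁ + 3p₂ = 277.
Market 2: 9p₂ + p₁ = 397.
Eliminating p₂: 9×(1) − 3×(2) gives 69p₁ = 1302, so p₁ = 434/23.
Back-substitute into (2): p₂ = (397 − 1×434/23) / 9 = 2899/69.

p₁ = 434/23, p₂ = 2899/69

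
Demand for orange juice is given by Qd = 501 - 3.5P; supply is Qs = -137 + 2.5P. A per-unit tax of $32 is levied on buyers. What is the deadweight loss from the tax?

Pre-tax equilibrium: P* = 319/3, Q* = 773/6.
Tax on buyers shifts demand to Qd = 501 − 3.5(P + 32) = 389 - 3.5P.
389 - 3.5P = -137 + 2.5P gives seller price Ps = 263/3; buyers pay Pb = 263/3 + 32 = 359/3.
New quantity: Q = 501 − 3.5(359/3) = 493/6.
DWL = ½ × 32 × (773/6 − 493/6) = 2240/3.

Deadweight loss = 2240/3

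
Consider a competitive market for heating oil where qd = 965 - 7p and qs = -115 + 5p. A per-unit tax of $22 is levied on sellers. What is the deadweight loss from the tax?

Deadweight loss = 4235/6

Pre-tax equilibrium: p* = 90, q* = 335.
Tax on sellers shifts supply to qs = -115 + 5(p − 22) = -225 + 5p.
965 - 7p = -225 + 5p gives buyer price pb = 595/6; sellers receive ps = 595/6 − 22 = 463/6.
New quantity: q = 965 − 7(595/6) = 1625/6.
DWL = ½ × 22 × (335 − 1625/6) = 4235/6.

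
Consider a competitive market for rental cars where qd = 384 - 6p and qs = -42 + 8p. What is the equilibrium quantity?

Set qd = qs: 384 - 6p = -42 + 8p.
426 = 14p, so p* = 213/7.
q* = 384 − 6(213/7) = 1410/7.

q* = 1410/7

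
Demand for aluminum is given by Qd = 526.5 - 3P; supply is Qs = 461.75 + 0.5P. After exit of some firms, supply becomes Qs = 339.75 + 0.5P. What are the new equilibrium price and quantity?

P' = 747/14, Q' = 2565/7

Original equilibrium: P* = 18.5, Q* = 471.
New equilibrium: 526.5 - 3P = 339.75 + 0.5P, so 186.75 = 3.5P and P' = 747/14; Q' = 526.5 − 3(747/14) = 2565/7.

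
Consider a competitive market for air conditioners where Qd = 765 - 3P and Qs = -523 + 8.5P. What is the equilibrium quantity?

Q* = 429

Set Qd = Qs: 765 - 3P = -523 + 8.5P.
1288 = 11.5P, so P* = 112.
Q* = 765 − 3(112) = 429.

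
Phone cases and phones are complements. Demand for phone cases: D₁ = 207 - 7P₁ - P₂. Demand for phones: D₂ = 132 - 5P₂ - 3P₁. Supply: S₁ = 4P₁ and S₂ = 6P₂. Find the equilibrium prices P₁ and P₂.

Market 1: 207 - 7P₁ - P₂ = 4P₁ → 11P₁ + P₂ = 207.
Market 2: 11P₂ + 3P₁ = 132.
Eliminating P₂: 11×(1) − 1×(2) gives 118P₁ = 2145, so P₁ = 2145/118.
Back-substitute into (2): P₂ = (132 − 3×2145/118) / 11 = 831/118.

P₁ = 2145/118, P₂ = 831/118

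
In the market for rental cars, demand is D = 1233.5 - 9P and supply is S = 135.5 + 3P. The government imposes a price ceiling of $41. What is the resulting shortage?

Shortage = 606

Equilibrium price would be P* = 91.5, so the ceiling at 41 binds.
At P = 41: D = 1233.5 − 9(41) = 864.5, S = 135.5 + 3(41) = 258.5.
Shortage = 864.5 − 258.5 = 606.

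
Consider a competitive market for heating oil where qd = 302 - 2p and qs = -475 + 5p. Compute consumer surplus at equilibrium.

Equilibrium: 302 - 2p = -475 + 5p gives p* = 111, q* = 80.
Demand choke price (qd = 0): p = 151.
CS = ½(151 − 111)(80) = 1600.

Consumer surplus = 1600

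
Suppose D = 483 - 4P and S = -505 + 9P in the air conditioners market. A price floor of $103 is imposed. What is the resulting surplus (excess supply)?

Equilibrium price would be P* = 76, so the floor at 103 binds.
At P = 103: D = 71, S = 422.
Surplus = 422 − 71 = 351.

Surplus = 351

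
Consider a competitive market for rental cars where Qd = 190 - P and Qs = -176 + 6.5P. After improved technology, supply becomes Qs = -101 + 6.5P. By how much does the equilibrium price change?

Original equilibrium: P* = 48.8, Q* = 141.2.
New equilibrium: 190 - P = -101 + 6.5P, so 291 = 7.5P and P' = 38.8; Q' = 190 − 1(38.8) = 151.2.
Change in price: 38.8 − 48.8 = -10.

ΔP = -10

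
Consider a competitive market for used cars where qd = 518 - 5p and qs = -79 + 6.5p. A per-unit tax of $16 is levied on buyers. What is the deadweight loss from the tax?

Deadweight loss = 8320/23

Pre-tax equilibrium: p* = 1194/23, q* = 5944/23.
Tax on buyers shifts demand to qd = 518 − 5(p + 16) = 438 - 5p.
438 - 5p = -79 + 6.5p gives seller price ps = 1034/23; buyers pay pb = 1034/23 + 16 = 1402/23.
New quantity: q = 518 − 5(1402/23) = 4904/23.
DWL = ½ × 16 × (5944/23 − 4904/23) = 8320/23.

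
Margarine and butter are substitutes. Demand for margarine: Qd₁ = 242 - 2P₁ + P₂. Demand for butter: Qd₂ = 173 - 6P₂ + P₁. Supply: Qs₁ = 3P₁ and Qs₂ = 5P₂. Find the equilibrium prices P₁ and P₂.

P₁ = 52.5, P₂ = 20.5

Market 1: 242 - 2P₁ + P₂ = 3P₁ → 5P₁ - P₂ = 242.
Market 2: 11P₂ - P₁ = 173.
Eliminating P₂: 11×(1) + 1×(2) gives 54P₁ = 2835, so P₁ = 52.5.
Back-substitute into (2): P₂ = (173 + 1×52.5) / 11 = 20.5.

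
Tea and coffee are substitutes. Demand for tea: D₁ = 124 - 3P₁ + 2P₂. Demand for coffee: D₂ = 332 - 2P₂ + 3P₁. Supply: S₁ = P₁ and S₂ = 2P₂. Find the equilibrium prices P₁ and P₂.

P₁ = 116, P₂ = 170

Market 1: 124 - 3P₁ + 2P₂ = P₁ → 4P₁ - 2P₂ = 124.
Market 2: 4P₂ - 3P₁ = 332.
Eliminating P₂: 4×(1) + 2×(2) gives 10P₁ = 1160, so P₁ = 116.
Back-substitute into (2): P₂ = (332 + 3×116) / 4 = 170.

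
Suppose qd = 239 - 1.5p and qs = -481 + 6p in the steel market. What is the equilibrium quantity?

Set qd = qs: 239 - 1.5p = -481 + 6p.
720 = 7.5p, so p* = 96.
q* = 239 − 1.5(96) = 95.

q* = 95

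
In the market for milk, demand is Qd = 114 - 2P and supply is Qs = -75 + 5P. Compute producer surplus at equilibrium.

Producer surplus = 360

Equilibrium: 114 - 2P = -75 + 5P gives P* = 27, Q* = 60.
Supply starts at P = 15 (where Qs = 0).
PS = ½(27 − 15)(60) = 360.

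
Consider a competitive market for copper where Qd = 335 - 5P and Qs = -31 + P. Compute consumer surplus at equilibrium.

Equilibrium: 335 - 5P = -31 + P gives P* = 61, Q* = 30.
Demand choke price (Qd = 0): P = 67.
CS = ½(67 − 61)(30) = 90.

Consumer surplus = 90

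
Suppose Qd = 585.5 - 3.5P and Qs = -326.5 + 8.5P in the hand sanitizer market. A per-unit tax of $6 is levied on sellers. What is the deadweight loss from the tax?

Pre-tax equilibrium: P* = 76, Q* = 319.5.
Tax on sellers shifts supply to Qs = -326.5 + 8.5(P − 6) = -377.5 + 8.5P.
585.5 - 3.5P = -377.5 + 8.5P gives buyer price Pb = 80.25; sellers receive Ps = 80.25 − 6 = 74.25.
New quantity: Q = 585.5 − 3.5(80.25) = 304.625.
DWL = ½ × 6 × (319.5 − 304.625) = 44.625.

Deadweight loss = 44.625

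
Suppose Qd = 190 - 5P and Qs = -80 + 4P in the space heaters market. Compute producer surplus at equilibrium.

Producer surplus = 200

Equilibrium: 190 - 5P = -80 + 4P gives P* = 30, Q* = 40.
Supply starts at P = 20 (where Qs = 0).
PS = ½(30 − 20)(40) = 200.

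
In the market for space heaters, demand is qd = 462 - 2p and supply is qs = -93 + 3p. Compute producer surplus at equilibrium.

Equilibrium: 462 - 2p = -93 + 3p gives p* = 111, q* = 240.
Supply starts at p = 31 (where qs = 0).
PS = ½(111 − 31)(240) = 9600.

Producer surplus = 9600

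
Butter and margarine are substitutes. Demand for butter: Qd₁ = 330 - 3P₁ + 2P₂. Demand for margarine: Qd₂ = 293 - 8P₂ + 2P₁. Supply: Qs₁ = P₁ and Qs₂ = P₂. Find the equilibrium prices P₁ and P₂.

P₁ = 111.125, P₂ = 57.25

Market 1: 330 - 3P₁ + 2P₂ = P₁ → 4P₁ - 2P₂ = 330.
Market 2: 9P₂ - 2P₁ = 293.
Eliminating P₂: 9×(1) + 2×(2) gives 32P₁ = 3556, so P₁ = 111.125.
Back-substitute into (2): P₂ = (293 + 2×111.125) / 9 = 57.25.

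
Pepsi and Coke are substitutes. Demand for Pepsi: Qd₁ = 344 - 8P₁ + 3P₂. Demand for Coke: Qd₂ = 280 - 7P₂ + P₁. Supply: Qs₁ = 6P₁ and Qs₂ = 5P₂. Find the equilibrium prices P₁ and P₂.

P₁ = 1656/55, P₂ = 4264/165

Market 1: 344 - 8P₁ + 3P₂ = 6P₁ → 14P₁ - 3P₂ = 344.
Market 2: 12P₂ - P₁ = 280.
Eliminating P₂: 12×(1) + 3×(2) gives 165P₁ = 4968, so P₁ = 1656/55.
Back-substitute into (2): P₂ = (280 + 1×1656/55) / 12 = 4264/165.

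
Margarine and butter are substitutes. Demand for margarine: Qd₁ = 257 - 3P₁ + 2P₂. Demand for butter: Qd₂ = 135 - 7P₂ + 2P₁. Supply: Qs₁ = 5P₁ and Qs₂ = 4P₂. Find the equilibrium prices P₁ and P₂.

P₁ = 3097/84, P₂ = 797/42

Market 1: 257 - 3P₁ + 2P₂ = 5P₁ → 8P₁ - 2P₂ = 257.
Market 2: 11P₂ - 2P₁ = 135.
Eliminating P₂: 11×(1) + 2×(2) gives 84P₁ = 3097, so P₁ = 3097/84.
Back-substitute into (2): P₂ = (135 + 2×3097/84) / 11 = 797/42.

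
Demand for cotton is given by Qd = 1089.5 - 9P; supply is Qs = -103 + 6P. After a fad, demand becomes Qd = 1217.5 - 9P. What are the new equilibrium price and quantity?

Original equilibrium: P* = 79.5, Q* = 374.
New equilibrium: 1217.5 - 9P = -103 + 6P, so 1320.5 = 15P and P' = 2641/30; Q' = 1217.5 − 9(2641/30) = 425.2.

P' = 2641/30, Q' = 425.2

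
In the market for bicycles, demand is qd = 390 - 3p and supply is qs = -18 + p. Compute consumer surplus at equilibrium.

Consumer surplus = 1176

Equilibrium: 390 - 3p = -18 + p gives p* = 102, q* = 84.
Demand choke price (qd = 0): p = 130.
CS = ½(130 − 102)(84) = 1176.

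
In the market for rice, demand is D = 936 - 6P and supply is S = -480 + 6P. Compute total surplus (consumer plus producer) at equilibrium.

Total surplus = 8664

Equilibrium: 936 - 6P = -480 + 6P gives P* = 118, Q* = 228.
Demand choke price: P = 156; supply starts at P = 80.
CS = ½(156 − 118)(228) = 4332; PS = ½(118 − 80)(228) = 4332.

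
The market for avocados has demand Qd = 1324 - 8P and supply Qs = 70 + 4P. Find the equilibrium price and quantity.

Set Qd = Qs: 1324 - 8P = 70 + 4P.
1254 = 12P, so P* = 104.5.
Q* = 1324 − 8(104.5) = 488.

P* = 104.5, Q* = 488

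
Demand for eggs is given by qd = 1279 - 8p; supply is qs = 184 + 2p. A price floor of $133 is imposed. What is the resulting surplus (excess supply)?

Surplus = 235

Equilibrium price would be p* = 109.5, so the floor at 133 binds.
At p = 133: qd = 215, qs = 450.
Surplus = 450 − 215 = 235.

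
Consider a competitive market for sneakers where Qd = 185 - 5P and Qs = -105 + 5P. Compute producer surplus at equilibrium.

Producer surplus = 160

Equilibrium: 185 - 5P = -105 + 5P gives P* = 29, Q* = 40.
Supply starts at P = 21 (where Qs = 0).
PS = ½(29 − 21)(40) = 160.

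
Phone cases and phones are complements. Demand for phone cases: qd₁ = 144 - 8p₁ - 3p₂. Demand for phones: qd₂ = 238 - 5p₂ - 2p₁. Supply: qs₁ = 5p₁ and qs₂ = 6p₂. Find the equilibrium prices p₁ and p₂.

p₁ = 870/137, p₂ = 2806/137

Market 1: 144 - 8p₁ - 3p₂ = 5p₁ → 13p₁ + 3p₂ = 144.
Market 2: 11p₂ + 2p₁ = 238.
Eliminating p₂: 11×(1) − 3×(2) gives 137p₁ = 870, so p₁ = 870/137.
Back-substitute into (2): p₂ = (238 − 2×870/137) / 11 = 2806/137.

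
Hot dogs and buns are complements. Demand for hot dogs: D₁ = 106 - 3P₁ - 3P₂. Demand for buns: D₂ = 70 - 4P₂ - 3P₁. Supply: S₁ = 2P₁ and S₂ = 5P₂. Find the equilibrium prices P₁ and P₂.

P₁ = 62/3, P₂ = 8/9

Market 1: 106 - 3P₁ - 3P₂ = 2P₁ → 5P₁ + 3P₂ = 106.
Market 2: 9P₂ + 3P₁ = 70.
Eliminating P₂: 9×(1) − 3×(2) gives 36P₁ = 744, so P₁ = 62/3.
Back-substitute into (2): P₂ = (70 − 3×62/3) / 9 = 8/9.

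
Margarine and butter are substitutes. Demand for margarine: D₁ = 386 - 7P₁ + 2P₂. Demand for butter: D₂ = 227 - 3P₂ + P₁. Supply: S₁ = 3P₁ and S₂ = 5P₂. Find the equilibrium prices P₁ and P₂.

P₁ = 1771/39, P₂ = 1328/39

Market 1: 386 - 7P₁ + 2P₂ = 3P₁ → 10P₁ - 2P₂ = 386.
Market 2: 8P₂ - P₁ = 227.
Eliminating P₂: 8×(1) + 2×(2) gives 78P₁ = 3542, so P₁ = 1771/39.
Back-substitute into (2): P₂ = (227 + 1×1771/39) / 8 = 1328/39.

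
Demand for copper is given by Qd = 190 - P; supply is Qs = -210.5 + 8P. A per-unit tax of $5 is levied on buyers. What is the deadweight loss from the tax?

Pre-tax equilibrium: P* = 44.5, Q* = 145.5.
Tax on buyers shifts demand to Qd = 190 − 1(P + 5) = 185 - P.
185 - P = -210.5 + 8P gives seller price Ps = 791/18; buyers pay Pb = 791/18 + 5 = 881/18.
New quantity: Q = 190 − 1(881/18) = 2539/18.
DWL = ½ × 5 × (145.5 − 2539/18) = 100/9.

Deadweight loss = 100/9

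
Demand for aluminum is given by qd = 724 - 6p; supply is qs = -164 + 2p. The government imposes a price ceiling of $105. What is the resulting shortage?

Shortage = 48

Equilibrium price would be p* = 111, so the ceiling at 105 binds.
At p = 105: qd = 724 − 6(105) = 94, qs = -164 + 2(105) = 46.
Shortage = 94 − 46 = 48.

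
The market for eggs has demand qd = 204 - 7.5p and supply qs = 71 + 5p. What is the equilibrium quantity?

q* = 124.2

Set qd = qs: 204 - 7.5p = 71 + 5p.
133 = 12.5p, so p* = 10.64.
q* = 204 − 7.5(10.64) = 124.2.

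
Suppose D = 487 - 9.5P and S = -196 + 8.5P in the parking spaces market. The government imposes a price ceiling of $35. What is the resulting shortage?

Equilibrium price would be P* = 683/18, so the ceiling at 35 binds.
At P = 35: D = 487 − 9.5(35) = 154.5, S = -196 + 8.5(35) = 101.5.
Shortage = 154.5 − 101.5 = 53.

Shortage = 53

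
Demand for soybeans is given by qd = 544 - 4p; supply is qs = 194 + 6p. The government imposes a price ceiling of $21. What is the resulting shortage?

Shortage = 140

Equilibrium price would be p* = 35, so the ceiling at 21 binds.
At p = 21: qd = 544 − 4(21) = 460, qs = 194 + 6(21) = 320.
Shortage = 460 − 320 = 140.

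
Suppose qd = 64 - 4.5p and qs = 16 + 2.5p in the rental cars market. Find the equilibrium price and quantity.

p* = 48/7, q* = 232/7

Set qd = qs: 64 - 4.5p = 16 + 2.5p.
48 = 7p, so p* = 48/7.
q* = 64 − 4.5(48/7) = 232/7.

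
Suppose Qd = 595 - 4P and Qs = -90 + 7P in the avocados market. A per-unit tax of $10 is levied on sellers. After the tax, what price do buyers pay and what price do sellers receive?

Buyers pay 755/11, sellers receive 645/11

Pre-tax equilibrium: P* = 685/11, Q* = 3805/11.
Tax on sellers shifts supply to Qs = -90 + 7(P − 10) = -160 + 7P.
595 - 4P = -160 + 7P gives buyer price Pb = 755/11; sellers receive Ps = 755/11 − 10 = 645/11.
New quantity: Q = 595 − 4(755/11) = 3525/11.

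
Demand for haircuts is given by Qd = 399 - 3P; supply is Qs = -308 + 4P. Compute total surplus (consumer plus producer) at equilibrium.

Total surplus = 2688

Equilibrium: 399 - 3P = -308 + 4P gives P* = 101, Q* = 96.
Demand choke price: P = 133; supply starts at P = 77.
CS = ½(133 − 101)(96) = 1536; PS = ½(101 − 77)(96) = 1152.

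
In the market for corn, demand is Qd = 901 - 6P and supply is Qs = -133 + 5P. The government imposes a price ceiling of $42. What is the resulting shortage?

Equilibrium price would be P* = 94, so the ceiling at 42 binds.
At P = 42: Qd = 901 − 6(42) = 649, Qs = -133 + 5(42) = 77.
Shortage = 649 − 77 = 572.

Shortage = 572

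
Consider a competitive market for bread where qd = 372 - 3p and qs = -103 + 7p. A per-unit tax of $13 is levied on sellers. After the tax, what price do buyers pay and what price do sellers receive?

Pre-tax equilibrium: p* = 47.5, q* = 229.5.
Tax on sellers shifts supply to qs = -103 + 7(p − 13) = -194 + 7p.
372 - 3p = -194 + 7p gives buyer price pb = 56.6; sellers receive ps = 56.6 − 13 = 43.6.
New quantity: q = 372 − 3(56.6) = 202.2.

Buyers pay $56.6, sellers receive $43.6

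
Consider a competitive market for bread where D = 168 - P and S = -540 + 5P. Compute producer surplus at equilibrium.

Producer surplus = 250

Equilibrium: 168 - P = -540 + 5P gives P* = 118, Q* = 50.
Supply starts at P = 108 (where S = 0).
PS = ½(118 − 108)(50) = 250.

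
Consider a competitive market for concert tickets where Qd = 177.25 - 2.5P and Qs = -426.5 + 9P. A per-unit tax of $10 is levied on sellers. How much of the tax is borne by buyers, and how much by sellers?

Buyers bear 180/23, sellers bear 50/23

Pre-tax equilibrium: P* = 52.5, Q* = 46.
Tax on sellers shifts supply to Qs = -426.5 + 9(P − 10) = -516.5 + 9P.
177.25 - 2.5P = -516.5 + 9P gives buyer price Pb = 2775/46; sellers receive Ps = 2775/46 − 10 = 2315/46.
New quantity: Q = 177.25 − 2.5(2775/46) = 608/23.
Buyer burden = 2775/46 − 52.5 = 180/23; seller burden = 52.5 − 2315/46 = 50/23.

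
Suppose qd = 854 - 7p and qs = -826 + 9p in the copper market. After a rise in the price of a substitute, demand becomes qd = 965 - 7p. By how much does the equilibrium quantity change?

Δq = 62.4375

Original equilibrium: p* = 105, q* = 119.
New equilibrium: 965 - 7p = -826 + 9p, so 1791 = 16p and p' = 111.9375; q' = 965 − 7(111.9375) = 181.4375.
Change in quantity: 181.4375 − 119 = 62.4375.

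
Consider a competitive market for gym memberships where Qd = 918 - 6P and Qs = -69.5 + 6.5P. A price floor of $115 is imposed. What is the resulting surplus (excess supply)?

Surplus = 450

Equilibrium price would be P* = 79, so the floor at 115 binds.
At P = 115: Qd = 228, Qs = 678.
Surplus = 678 − 228 = 450.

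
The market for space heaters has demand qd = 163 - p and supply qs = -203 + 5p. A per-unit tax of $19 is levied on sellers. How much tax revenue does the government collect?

Pre-tax equilibrium: p* = 61, q* = 102.
Tax on sellers shifts supply to qs = -203 + 5(p − 19) = -298 + 5p.
163 - p = -298 + 5p gives buyer price pb = 461/6; sellers receive ps = 461/6 − 19 = 347/6.
New quantity: q = 163 − 1(461/6) = 517/6.
Revenue = 19 × 517/6 = 9823/6.

Tax revenue = 9823/6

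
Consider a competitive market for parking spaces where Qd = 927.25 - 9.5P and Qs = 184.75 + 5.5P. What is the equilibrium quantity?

Q* = 457

Set Qd = Qs: 927.25 - 9.5P = 184.75 + 5.5P.
742.5 = 15P, so P* = 49.5.
Q* = 927.25 − 9.5(49.5) = 457.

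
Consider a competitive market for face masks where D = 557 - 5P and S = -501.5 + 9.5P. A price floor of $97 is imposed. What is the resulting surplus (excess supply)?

Surplus = 348

Equilibrium price would be P* = 73, so the floor at 97 binds.
At P = 97: D = 72, S = 420.
Surplus = 420 − 72 = 348.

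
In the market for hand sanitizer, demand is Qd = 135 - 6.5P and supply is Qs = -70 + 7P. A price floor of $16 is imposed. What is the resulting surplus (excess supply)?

Equilibrium price would be P* = 410/27, so the floor at 16 binds.
At P = 16: Qd = 31, Qs = 42.
Surplus = 42 − 31 = 11.

Surplus = 11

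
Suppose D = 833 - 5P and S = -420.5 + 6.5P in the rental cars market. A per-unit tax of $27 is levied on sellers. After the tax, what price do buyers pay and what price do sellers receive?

Pre-tax equilibrium: P* = 109, Q* = 288.
Tax on sellers shifts supply to S = -420.5 + 6.5(P − 27) = -596 + 6.5P.
833 - 5P = -596 + 6.5P gives buyer price Pb = 2858/23; sellers receive Ps = 2858/23 − 27 = 2237/23.
New quantity: Q = 833 − 5(2858/23) = 4869/23.

Buyers pay 2858/23, sellers receive 2237/23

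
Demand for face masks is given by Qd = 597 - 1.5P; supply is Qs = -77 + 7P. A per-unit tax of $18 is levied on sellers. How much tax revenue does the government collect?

Tax revenue = 139482/17

Pre-tax equilibrium: P* = 1348/17, Q* = 8127/17.
Tax on sellers shifts supply to Qs = -77 + 7(P − 18) = -203 + 7P.
597 - 1.5P = -203 + 7P gives buyer price Pb = 1600/17; sellers receive Ps = 1600/17 − 18 = 1294/17.
New quantity: Q = 597 − 1.5(1600/17) = 7749/17.
Revenue = 18 × 7749/17 = 139482/17.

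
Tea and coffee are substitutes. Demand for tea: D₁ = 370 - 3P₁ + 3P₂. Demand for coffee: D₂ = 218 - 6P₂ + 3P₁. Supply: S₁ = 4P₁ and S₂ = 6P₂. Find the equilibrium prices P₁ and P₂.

Market 1: 370 - 3P₁ + 3P₂ = 4P₁ → 7P₁ - 3P₂ = 370.
Market 2: 12P₂ - 3P₁ = 218.
Eliminating P₂: 12×(1) + 3×(2) gives 75P₁ = 5094, so P₁ = 67.92.
Back-substitute into (2): P₂ = (218 + 3×67.92) / 12 = 2636/75.

P₁ = 67.92, P₂ = 2636/75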